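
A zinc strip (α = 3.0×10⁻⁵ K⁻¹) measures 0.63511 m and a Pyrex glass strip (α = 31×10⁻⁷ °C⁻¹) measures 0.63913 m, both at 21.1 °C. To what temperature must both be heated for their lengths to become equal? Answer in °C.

T = 256.6 °C

L₁(1 + α₁ΔT) = L₂(1 + α₂ΔT) ⇒ ΔT = (L₂ − L₁)/(α₁L₁ − α₂L₂)
L₂ − L₁ = 0.63913 − 0.63511 = 4.02×10⁻³ m
α₁L₁ − α₂L₂ = 3.0×10⁻⁵×0.63511 − 31×10⁻⁷×0.63913 = 1.7071997×10⁻⁵ m/K
ΔT = 4.02×10⁻³ / 1.7071997×10⁻⁵ = 235.473 K
T = 21.1 + 235.473 = 256.573 °C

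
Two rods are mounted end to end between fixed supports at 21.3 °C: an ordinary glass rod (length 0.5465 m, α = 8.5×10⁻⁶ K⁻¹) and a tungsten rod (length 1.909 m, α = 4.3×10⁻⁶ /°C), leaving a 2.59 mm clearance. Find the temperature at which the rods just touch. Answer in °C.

T = 223 °C

Gap closes when ΔL₁ + ΔL₂ = 2.59 mm = 2.59×10⁻³ m
(α₁L₁ + α₂L₂)ΔT = g
α₁L₁ + α₂L₂ = 8.5×10⁻⁶×0.5465 + 4.3×10⁻⁶×1.909 = 1.285395×10⁻⁵ m/K
ΔT = 2.59×10⁻³ / 1.285395×10⁻⁵ = 201.49 K
T = 21.3 + 201.49 = 222.79 °C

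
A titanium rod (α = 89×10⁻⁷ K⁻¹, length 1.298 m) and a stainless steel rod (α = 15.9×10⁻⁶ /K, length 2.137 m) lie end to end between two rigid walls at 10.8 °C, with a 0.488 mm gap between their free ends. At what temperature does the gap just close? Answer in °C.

T = 21.5 °C

Gap closes when ΔL₁ + ΔL₂ = 0.488 mm = 4.88×10⁻⁴ m
(α₁L₁ + α₂L₂)ΔT = g
α₁L₁ + α₂L₂ = 89×10⁻⁷×1.298 + 15.9×10⁻⁶×2.137 = 4.55305×10⁻⁵ m/K
ΔT = 4.88×10⁻⁴ / 4.55305×10⁻⁵ = 10.718 K
T = 10.8 + 10.718 = 21.518 °C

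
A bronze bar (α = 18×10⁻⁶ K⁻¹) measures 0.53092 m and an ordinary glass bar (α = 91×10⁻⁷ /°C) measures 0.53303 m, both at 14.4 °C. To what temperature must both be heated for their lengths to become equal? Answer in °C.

T = 462.8 °C

L₁(1 + α₁ΔT) = L₂(1 + α₂ΔT) ⇒ ΔT = (L₂ − L₁)/(α₁L₁ − α₂L₂)
L₂ − L₁ = 0.53303 − 0.53092 = 2.11×10⁻³ m
α₁L₁ − α₂L₂ = 18×10⁻⁶×0.53092 − 91×10⁻⁷×0.53303 = 4.705987×10⁻⁶ m/K
ΔT = 2.11×10⁻³ / 4.705987×10⁻⁶ = 448.365 K
T = 14.4 + 448.365 = 462.765 °C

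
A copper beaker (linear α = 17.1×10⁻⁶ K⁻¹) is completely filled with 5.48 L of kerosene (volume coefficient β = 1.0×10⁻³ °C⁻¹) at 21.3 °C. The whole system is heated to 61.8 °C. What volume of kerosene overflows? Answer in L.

The beaker also expands: β_container ≈ 3α = 5.13×10⁻⁵ /K
Net overflow = V₀(β_liq − 3α_cont)ΔT
β − 3α = 1.00×10⁻³ − 5.13×10⁻⁵ = 9.487×10⁻⁴ /K; ΔT = 40.5 K
ΔV = 5.48 × 9.487×10⁻⁴ × 40.5 = 0.211 L

0.211 L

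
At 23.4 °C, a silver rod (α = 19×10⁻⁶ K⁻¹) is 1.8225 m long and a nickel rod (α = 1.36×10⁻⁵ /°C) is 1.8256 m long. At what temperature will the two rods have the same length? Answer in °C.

Equal length when α₁L₁ΔT − α₂L₂ΔT = L₂ − L₁ = 3.10×10⁻³ m
α₁L₁ = 3.46275×10⁻⁵, α₂L₂ = 2.482816×10⁻⁵ → Δ(αL) = 9.79934×10⁻⁶ m/K
ΔT = 3.10×10⁻³ / 9.79934×10⁻⁶ = 316.348 K, so T = 23.4 + 316.348 = 339.748 °C

T = 339.7 °C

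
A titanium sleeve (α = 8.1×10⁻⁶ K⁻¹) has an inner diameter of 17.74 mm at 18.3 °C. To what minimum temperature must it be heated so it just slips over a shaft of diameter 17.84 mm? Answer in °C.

Required Δd = 17.84 − 17.74 = 0.10 mm
Δd = αd₀ΔT ⇒ ΔT = Δd/(αd₀) = 0.10 / (8.1×10⁻⁶ × 17.74) = 695.92 K
T_min = 18.3 + 695.92 = 714.22 °C

T = 714 °C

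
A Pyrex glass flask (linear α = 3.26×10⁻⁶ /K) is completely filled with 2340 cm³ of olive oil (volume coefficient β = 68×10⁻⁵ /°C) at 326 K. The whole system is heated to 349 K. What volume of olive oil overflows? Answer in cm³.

36.1 cm³

The flask also expands: β_container ≈ 3α = 9.78×10⁻⁶ /K
Net overflow = V₀(β_liq − 3α_cont)ΔT
β − 3α = 6.80×10⁻⁴ − 9.78×10⁻⁶ = 6.7022×10⁻⁴ /K; ΔT = 23 K
ΔV = 2340 × 6.7022×10⁻⁴ × 23 = 36.1 cm³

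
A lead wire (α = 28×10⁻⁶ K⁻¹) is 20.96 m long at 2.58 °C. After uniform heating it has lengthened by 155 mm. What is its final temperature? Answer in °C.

T = 267 °C

ΔL = αL₀ΔT ⇒ ΔT = ΔL / (αL₀)
ΔT = 155×10⁻³ m / (28×10⁻⁶ × 20.96 m) = 264.11 K
T = 2.58 + 264.11 = 266.69 °C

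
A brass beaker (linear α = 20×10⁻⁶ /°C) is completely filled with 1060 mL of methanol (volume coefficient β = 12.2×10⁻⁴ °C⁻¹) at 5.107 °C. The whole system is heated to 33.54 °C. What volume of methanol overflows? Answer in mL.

35.0 mL

The beaker also expands: β_container ≈ 3α = 6.0×10⁻⁵ /K
Net overflow = V₀(β_liq − 3α_cont)ΔT
β − 3α = 1.22×10⁻³ − 6.0×10⁻⁵ = 1.16×10⁻³ /K; ΔT = 28.433 K
ΔV = 1060 × 1.16×10⁻³ × 28.433 = 35.0 mL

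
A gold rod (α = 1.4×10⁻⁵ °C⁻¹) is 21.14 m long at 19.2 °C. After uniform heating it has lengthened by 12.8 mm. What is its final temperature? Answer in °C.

ΔL = αL₀ΔT ⇒ ΔT = ΔL / (αL₀)
ΔT = 12.8×10⁻³ m / (1.4×10⁻⁵ × 21.14 m) = 43.249 K
T = 19.2 + 43.249 = 62.449 °C

T = 62.4 °C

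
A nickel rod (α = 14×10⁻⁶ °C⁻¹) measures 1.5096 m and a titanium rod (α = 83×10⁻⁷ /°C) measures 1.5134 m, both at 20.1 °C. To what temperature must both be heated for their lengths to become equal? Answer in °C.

L₁(1 + α₁ΔT) = L₂(1 + α₂ΔT) ⇒ ΔT = (L₂ − L₁)/(α₁L₁ − α₂L₂)
L₂ − L₁ = 1.5134 − 1.5096 = 3.80×10⁻³ m
α₁L₁ − α₂L₂ = 14×10⁻⁶×1.5096 − 83×10⁻⁷×1.5134 = 8.57318×10⁻⁶ m/K
ΔT = 3.80×10⁻³ / 8.57318×10⁻⁶ = 443.243 K
T = 20.1 + 443.243 = 463.343 °C

T = 463.3 °C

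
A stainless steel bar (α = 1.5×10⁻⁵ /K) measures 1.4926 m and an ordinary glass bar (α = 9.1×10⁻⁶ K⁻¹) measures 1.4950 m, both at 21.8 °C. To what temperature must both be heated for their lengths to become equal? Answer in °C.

T = 295.0 °C

Equal length when α₁L₁ΔT − α₂L₂ΔT = L₂ − L₁ = 2.40×10⁻³ m
α₁L₁ = 2.2389×10⁻⁵, α₂L₂ = 1.36045×10⁻⁵ → Δ(αL) = 8.7845×10⁻⁶ m/K
ΔT = 2.40×10⁻³ / 8.7845×10⁻⁶ = 273.208 K, so T = 21.8 + 273.208 = 295.008 °C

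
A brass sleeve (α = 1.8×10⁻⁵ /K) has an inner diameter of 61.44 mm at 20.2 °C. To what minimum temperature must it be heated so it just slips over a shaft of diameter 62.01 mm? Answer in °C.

Required Δd = 62.01 − 61.44 = 0.57 mm
Δd = αd₀ΔT ⇒ ΔT = Δd/(αd₀) = 0.57 / (1.8×10⁻⁵ × 61.44) = 515.41 K
T_min = 20.2 + 515.41 = 535.61 °C

T = 536 °C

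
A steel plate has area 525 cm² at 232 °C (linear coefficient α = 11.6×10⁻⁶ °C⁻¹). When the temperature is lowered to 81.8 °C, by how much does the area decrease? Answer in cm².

ΔA = 1.83 cm²

Area coefficient ≈ 2α; |ΔT| = 150.2 K
ΔA = 2αA₀ΔT = 2(11.6×10⁻⁶)(525)(150.2) = 1.83 cm²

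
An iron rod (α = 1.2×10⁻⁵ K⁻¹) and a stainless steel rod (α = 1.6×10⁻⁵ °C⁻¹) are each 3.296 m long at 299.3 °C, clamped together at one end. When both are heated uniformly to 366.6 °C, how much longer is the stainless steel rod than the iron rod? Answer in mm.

ΔT = 67.3 K
iron: ΔL = 1.2×10⁻⁵ × 3.296 m × 67.3 = 2.6618×10⁻³ m = 2.6618 mm
stainless steel: ΔL = 1.6×10⁻⁵ × 3.296 m × 67.3 = 3.5491×10⁻³ m = 3.5491 mm
difference = 3.5491 − 2.6618 = 0.8873 mm

0.887 mm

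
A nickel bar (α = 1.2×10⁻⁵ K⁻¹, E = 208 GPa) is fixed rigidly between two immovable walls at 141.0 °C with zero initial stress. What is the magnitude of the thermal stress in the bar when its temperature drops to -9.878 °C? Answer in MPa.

Fully constrained: the free strain ε = αΔT is blocked, so σ = Eε = EαΔT.
|ΔT| = 150.878 K
σ = 208×10⁹ × 1.2×10⁻⁵ × 150.878 = 3.77×10⁸ Pa

σ = 377 MPa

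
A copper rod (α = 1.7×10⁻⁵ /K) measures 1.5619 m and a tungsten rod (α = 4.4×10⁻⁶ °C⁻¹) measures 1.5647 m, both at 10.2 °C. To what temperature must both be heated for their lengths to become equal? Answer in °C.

T = 152.6 °C

Equal length when α₁L₁ΔT − α₂L₂ΔT = L₂ − L₁ = 2.80×10⁻³ m
α₁L₁ = 2.65523×10⁻⁵, α₂L₂ = 6.88468×10⁻⁶ → Δ(αL) = 1.966762×10⁻⁵ m/K
ΔT = 2.80×10⁻³ / 1.966762×10⁻⁵ = 142.366 K, so T = 10.2 + 142.366 = 152.566 °C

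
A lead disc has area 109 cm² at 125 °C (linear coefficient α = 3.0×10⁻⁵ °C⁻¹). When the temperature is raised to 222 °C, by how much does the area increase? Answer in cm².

ΔA = 0.634 cm²

Area coefficient ≈ 2α; |ΔT| = 97 K
ΔA = 2αA₀ΔT = 2(3.0×10⁻⁵)(109)(97) = 0.634 cm²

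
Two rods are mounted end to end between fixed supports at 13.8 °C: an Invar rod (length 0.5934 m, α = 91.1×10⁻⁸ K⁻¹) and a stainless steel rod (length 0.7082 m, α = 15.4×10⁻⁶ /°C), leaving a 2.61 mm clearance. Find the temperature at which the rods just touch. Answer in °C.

α₁L₁ = 5.405874×10⁻⁷ m/K, α₂L₂ = 1.090628×10⁻⁵ m/K → total 1.14468674×10⁻⁵ m/K
ΔT = g/(α₁L₁+α₂L₂) = 2.61×10⁻³ / 1.14468674×10⁻⁵ = 228.01 K
T = 13.8 + 228.01 = 241.81 °C

T = 242 °C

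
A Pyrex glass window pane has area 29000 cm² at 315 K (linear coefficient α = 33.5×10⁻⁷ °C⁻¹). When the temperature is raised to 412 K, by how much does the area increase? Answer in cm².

ΔA = 18.8 cm²

Area coefficient ≈ 2α; |ΔT| = 97 K
ΔA = 2αA₀ΔT = 2(33.5×10⁻⁷)(29000)(97) = 18.8 cm²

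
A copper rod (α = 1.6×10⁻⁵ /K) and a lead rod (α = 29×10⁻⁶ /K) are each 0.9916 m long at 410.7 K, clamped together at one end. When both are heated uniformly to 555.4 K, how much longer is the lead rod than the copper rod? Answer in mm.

1.87 mm

ΔT = 144.7 K
copper: ΔL = 1.6×10⁻⁵ × 0.9916 m × 144.7 = 2.2958×10⁻³ m = 2.2958 mm
lead: ΔL = 29×10⁻⁶ × 0.9916 m × 144.7 = 4.1611×10⁻³ m = 4.1611 mm
difference = 4.1611 − 2.2958 = 1.8653 mm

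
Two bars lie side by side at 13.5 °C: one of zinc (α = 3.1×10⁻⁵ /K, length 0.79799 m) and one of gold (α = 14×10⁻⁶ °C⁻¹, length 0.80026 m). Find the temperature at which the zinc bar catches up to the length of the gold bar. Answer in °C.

Equal length when α₁L₁ΔT − α₂L₂ΔT = L₂ − L₁ = 2.27×10⁻³ m
α₁L₁ = 2.473769×10⁻⁵, α₂L₂ = 1.120364×10⁻⁵ → Δ(αL) = 1.353405×10⁻⁵ m/K
ΔT = 2.27×10⁻³ / 1.353405×10⁻⁵ = 167.725 K, so T = 13.5 + 167.725 = 181.225 °C

T = 181.2 °C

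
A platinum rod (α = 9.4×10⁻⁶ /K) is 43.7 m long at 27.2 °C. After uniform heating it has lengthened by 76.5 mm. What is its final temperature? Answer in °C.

ΔL = αL₀ΔT ⇒ ΔT = ΔL / (αL₀)
ΔT = 76.5×10⁻³ m / (9.4×10⁻⁶ × 43.7 m) = 186.23 K
T = 27.2 + 186.23 = 213.43 °C

T = 213 °C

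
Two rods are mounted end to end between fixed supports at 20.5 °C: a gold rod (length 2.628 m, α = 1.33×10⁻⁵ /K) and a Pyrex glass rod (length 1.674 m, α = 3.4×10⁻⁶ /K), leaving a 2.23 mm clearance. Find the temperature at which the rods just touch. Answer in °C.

α₁L₁ = 3.49524×10⁻⁵ m/K, α₂L₂ = 5.6916×10⁻⁶ m/K → total 4.0644×10⁻⁵ m/K
ΔT = g/(α₁L₁+α₂L₂) = 2.23×10⁻³ / 4.0644×10⁻⁵ = 54.867 K
T = 20.5 + 54.867 = 75.367 °C

T = 75.4 °C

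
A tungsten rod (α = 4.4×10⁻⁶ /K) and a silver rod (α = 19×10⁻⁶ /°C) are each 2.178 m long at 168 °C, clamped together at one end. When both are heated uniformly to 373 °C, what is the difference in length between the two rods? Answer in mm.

ΔT = 205 K
tungsten: ΔL = 4.4×10⁻⁶ × 2.178 m × 205 = 1.9646×10⁻³ m = 1.9646 mm
silver: ΔL = 19×10⁻⁶ × 2.178 m × 205 = 8.4833×10⁻³ m = 8.4833 mm
difference = 8.4833 − 1.9646 = 6.5187 mm

6.52 mm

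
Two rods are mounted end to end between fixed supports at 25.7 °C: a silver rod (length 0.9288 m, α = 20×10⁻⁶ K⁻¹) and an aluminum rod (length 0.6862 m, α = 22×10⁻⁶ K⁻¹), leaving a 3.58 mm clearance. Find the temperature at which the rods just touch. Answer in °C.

T = 132 °C

α₁L₁ = 1.8576×10⁻⁵ m/K, α₂L₂ = 1.50964×10⁻⁵ m/K → total 3.36724×10⁻⁵ m/K
ΔT = g/(α₁L₁+α₂L₂) = 3.58×10⁻³ / 3.36724×10⁻⁵ = 106.32 K
T = 25.7 + 106.32 = 132.02 °C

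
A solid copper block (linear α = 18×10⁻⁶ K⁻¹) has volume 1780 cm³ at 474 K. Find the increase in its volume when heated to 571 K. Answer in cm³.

Isotropic solid: β ≈ 3α = 5.4×10⁻⁵ /K; ΔT = 97 K
ΔV = 3αV₀ΔT = 3(18×10⁻⁶)(1780)(97) = 9.32 cm³

ΔV = 9.32 cm³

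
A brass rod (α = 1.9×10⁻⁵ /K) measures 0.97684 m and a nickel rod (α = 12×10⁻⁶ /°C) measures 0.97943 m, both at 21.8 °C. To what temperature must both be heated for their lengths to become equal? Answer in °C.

T = 402.3 °C

L₁(1 + α₁ΔT) = L₂(1 + α₂ΔT) ⇒ ΔT = (L₂ − L₁)/(α₁L₁ − α₂L₂)
L₂ − L₁ = 0.97943 − 0.97684 = 2.59×10⁻³ m
α₁L₁ − α₂L₂ = 1.9×10⁻⁵×0.97684 − 12×10⁻⁶×0.97943 = 6.8068×10⁻⁶ m/K
ΔT = 2.59×10⁻³ / 6.8068×10⁻⁶ = 380.502 K
T = 21.8 + 380.502 = 402.302 °C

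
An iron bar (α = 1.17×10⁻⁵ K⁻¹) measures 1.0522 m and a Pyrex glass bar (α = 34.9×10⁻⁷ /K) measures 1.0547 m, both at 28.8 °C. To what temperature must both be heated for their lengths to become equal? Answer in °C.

T = 318.5 °C

L₁(1 + α₁ΔT) = L₂(1 + α₂ΔT) ⇒ ΔT = (L₂ − L₁)/(α₁L₁ − α₂L₂)
L₂ − L₁ = 1.0547 − 1.0522 = 2.50×10⁻³ m
α₁L₁ − α₂L₂ = 1.17×10⁻⁵×1.0522 − 34.9×10⁻⁷×1.0547 = 8.629837×10⁻⁶ m/K
ΔT = 2.50×10⁻³ / 8.629837×10⁻⁶ = 289.693 K
T = 28.8 + 289.693 = 318.493 °C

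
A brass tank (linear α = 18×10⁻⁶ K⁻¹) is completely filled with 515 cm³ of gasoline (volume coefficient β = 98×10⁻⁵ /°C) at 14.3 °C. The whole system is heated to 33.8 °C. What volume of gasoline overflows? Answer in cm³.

The tank also expands: β_container ≈ 3α = 5.4×10⁻⁵ /K
Net overflow = V₀(β_liq − 3α_cont)ΔT
β − 3α = 9.80×10⁻⁴ − 5.4×10⁻⁵ = 9.26×10⁻⁴ /K; ΔT = 19.5 K
ΔV = 515 × 9.26×10⁻⁴ × 19.5 = 9.30 cm³

9.30 cm³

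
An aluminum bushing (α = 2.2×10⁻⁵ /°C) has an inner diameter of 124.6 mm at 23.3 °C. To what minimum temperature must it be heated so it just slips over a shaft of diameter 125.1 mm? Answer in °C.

Required Δd = 125.1 − 124.6 = 0.5 mm
Δd = αd₀ΔT ⇒ ΔT = Δd/(αd₀) = 0.5 / (2.2×10⁻⁵ × 124.6) = 182.40 K
T_min = 23.3 + 182.40 = 205.70 °C

T = 206 °C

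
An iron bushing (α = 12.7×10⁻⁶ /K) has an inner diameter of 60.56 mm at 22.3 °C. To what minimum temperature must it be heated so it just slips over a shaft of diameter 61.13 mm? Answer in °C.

Required Δd = 61.13 − 60.56 = 0.57 mm
Δd = αd₀ΔT ⇒ ΔT = Δd/(αd₀) = 0.57 / (12.7×10⁻⁶ × 60.56) = 741.11 K
T_min = 22.3 + 741.11 = 763.41 °C

T = 763 °C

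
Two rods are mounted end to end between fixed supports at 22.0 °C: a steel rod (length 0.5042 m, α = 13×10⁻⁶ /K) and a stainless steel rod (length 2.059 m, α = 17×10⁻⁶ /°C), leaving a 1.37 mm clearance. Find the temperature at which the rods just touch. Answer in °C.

T = 55.0 °C

α₁L₁ = 6.5546×10⁻⁶ m/K, α₂L₂ = 3.5003×10⁻⁵ m/K → total 4.15576×10⁻⁵ m/K
ΔT = g/(α₁L₁+α₂L₂) = 1.37×10⁻³ / 4.15576×10⁻⁵ = 32.966 K
T = 22.0 + 32.966 = 54.966 °C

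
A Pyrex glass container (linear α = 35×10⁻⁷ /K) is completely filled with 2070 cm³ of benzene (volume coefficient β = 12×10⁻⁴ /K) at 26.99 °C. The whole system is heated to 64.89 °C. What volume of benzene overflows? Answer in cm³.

The container also expands: β_container ≈ 3α = 1.05×10⁻⁵ /K
Net overflow = V₀(β_liq − 3α_cont)ΔT
β − 3α = 1.20×10⁻³ − 1.05×10⁻⁵ = 1.1895×10⁻³ /K; ΔT = 37.90 K
ΔV = 2070 × 1.1895×10⁻³ × 37.90 = 93.3 cm³

93.3 cm³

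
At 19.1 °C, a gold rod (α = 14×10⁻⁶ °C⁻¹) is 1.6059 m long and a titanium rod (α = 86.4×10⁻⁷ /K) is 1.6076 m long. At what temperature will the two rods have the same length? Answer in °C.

L₁(1 + α₁ΔT) = L₂(1 + α₂ΔT) ⇒ ΔT = (L₂ − L₁)/(α₁L₁ − α₂L₂)
L₂ − L₁ = 1.6076 − 1.6059 = 1.70×10⁻³ m
α₁L₁ − α₂L₂ = 14×10⁻⁶×1.6059 − 86.4×10⁻⁷×1.6076 = 8.592936×10⁻⁶ m/K
ΔT = 1.70×10⁻³ / 8.592936×10⁻⁶ = 197.837 K
T = 19.1 + 197.837 = 216.937 °C

T = 216.9 °C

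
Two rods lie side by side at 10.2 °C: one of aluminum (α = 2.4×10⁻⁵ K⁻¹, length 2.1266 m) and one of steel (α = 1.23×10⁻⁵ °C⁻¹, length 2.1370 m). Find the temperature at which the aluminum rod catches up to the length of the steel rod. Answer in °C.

T = 430.3 °C

Equal length when α₁L₁ΔT − α₂L₂ΔT = L₂ − L₁ = 1.04×10⁻² m
α₁L₁ = 5.10384×10⁻⁵, α₂L₂ = 2.62851×10⁻⁵ → Δ(αL) = 2.47533×10⁻⁵ m/K
ΔT = 1.04×10⁻² / 2.47533×10⁻⁵ = 420.146 K, so T = 10.2 + 420.146 = 430.346 °C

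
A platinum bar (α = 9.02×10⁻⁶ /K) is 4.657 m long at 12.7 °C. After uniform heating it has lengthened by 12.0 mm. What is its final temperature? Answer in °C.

T = 298 °C

ΔL = αL₀ΔT ⇒ ΔT = ΔL / (αL₀)
ΔT = 12.0×10⁻³ m / (9.02×10⁻⁶ × 4.657 m) = 285.67 K
T = 12.7 + 285.67 = 298.37 °C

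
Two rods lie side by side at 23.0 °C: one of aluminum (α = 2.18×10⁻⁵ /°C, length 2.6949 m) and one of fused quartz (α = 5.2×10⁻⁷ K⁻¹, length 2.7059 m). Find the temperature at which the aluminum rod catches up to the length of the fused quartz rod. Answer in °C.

T = 214.8 °C

L₁(1 + α₁ΔT) = L₂(1 + α₂ΔT) ⇒ ΔT = (L₂ − L₁)/(α₁L₁ − α₂L₂)
L₂ − L₁ = 2.7059 − 2.6949 = 1.10×10⁻² m
α₁L₁ − α₂L₂ = 2.18×10⁻⁵×2.6949 − 5.2×10⁻⁷×2.7059 = 5.7341752×10⁻⁵ m/K
ΔT = 1.10×10⁻² / 5.7341752×10⁻⁵ = 191.832 K
T = 23.0 + 191.832 = 214.832 °C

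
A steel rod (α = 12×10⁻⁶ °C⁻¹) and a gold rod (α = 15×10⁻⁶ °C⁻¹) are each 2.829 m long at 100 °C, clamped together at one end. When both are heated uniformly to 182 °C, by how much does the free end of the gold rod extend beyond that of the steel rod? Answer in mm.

0.696 mm

ΔT = 82 K
steel: ΔL = 12×10⁻⁶ × 2.829 m × 82 = 2.7837×10⁻³ m = 2.7837 mm
gold: ΔL = 15×10⁻⁶ × 2.829 m × 82 = 3.4797×10⁻³ m = 3.4797 mm
difference = 3.4797 − 2.7837 = 0.6960 mm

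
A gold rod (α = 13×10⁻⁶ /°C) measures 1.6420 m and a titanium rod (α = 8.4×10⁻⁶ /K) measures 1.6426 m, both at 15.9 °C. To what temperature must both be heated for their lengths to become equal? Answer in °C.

Equal length when α₁L₁ΔT − α₂L₂ΔT = L₂ − L₁ = 6.00×10⁻⁴ m
α₁L₁ = 2.1346×10⁻⁵, α₂L₂ = 1.379784×10⁻⁵ → Δ(αL) = 7.54816×10⁻⁶ m/K
ΔT = 6.00×10⁻⁴ / 7.54816×10⁻⁶ = 79.4896 K, so T = 15.9 + 79.4896 = 95.3896 °C

T = 95.39 °C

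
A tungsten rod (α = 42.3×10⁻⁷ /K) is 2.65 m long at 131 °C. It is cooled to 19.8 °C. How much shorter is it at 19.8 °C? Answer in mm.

|ΔT| = |19.8 − 131| = 111.2 K
ΔL = αL₀ΔT = (42.3×10⁻⁷)(2.65)(111.2) = 1.25×10⁻³ m

ΔL = 1.25 mm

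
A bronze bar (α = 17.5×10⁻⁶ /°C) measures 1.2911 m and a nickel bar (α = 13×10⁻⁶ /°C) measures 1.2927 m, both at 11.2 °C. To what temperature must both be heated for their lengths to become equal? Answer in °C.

Equal length when α₁L₁ΔT − α₂L₂ΔT = L₂ − L₁ = 1.60×10⁻³ m
α₁L₁ = 2.259425×10⁻⁵, α₂L₂ = 1.68051×10⁻⁵ → Δ(αL) = 5.78915×10⁻⁶ m/K
ΔT = 1.60×10⁻³ / 5.78915×10⁻⁶ = 276.379 K, so T = 11.2 + 276.379 = 287.579 °C

T = 287.6 °C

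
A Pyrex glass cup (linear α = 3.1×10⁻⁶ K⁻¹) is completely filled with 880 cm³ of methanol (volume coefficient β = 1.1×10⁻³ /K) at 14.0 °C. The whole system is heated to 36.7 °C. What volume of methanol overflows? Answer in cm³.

21.8 cm³

The cup also expands: β_container ≈ 3α = 9.3×10⁻⁶ /K
Net overflow = V₀(β_liq − 3α_cont)ΔT
β − 3α = 1.10×10⁻³ − 9.3×10⁻⁶ = 1.0907×10⁻³ /K; ΔT = 22.7 K
ΔV = 880 × 1.0907×10⁻³ × 22.7 = 21.8 cm³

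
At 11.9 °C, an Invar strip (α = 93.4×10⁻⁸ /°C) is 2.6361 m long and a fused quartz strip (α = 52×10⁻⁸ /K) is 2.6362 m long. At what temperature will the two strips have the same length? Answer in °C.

T = 103.5 °C

Equal length when α₁L₁ΔT − α₂L₂ΔT = L₂ − L₁ = 1.00×10⁻⁴ m
α₁L₁ = 2.4621174×10⁻⁶, α₂L₂ = 1.370824×10⁻⁶ → Δ(αL) = 1.0912934×10⁻⁶ m/K
ΔT = 1.00×10⁻⁴ / 1.0912934×10⁻⁶ = 91.634 K, so T = 11.9 + 91.634 = 103.534 °C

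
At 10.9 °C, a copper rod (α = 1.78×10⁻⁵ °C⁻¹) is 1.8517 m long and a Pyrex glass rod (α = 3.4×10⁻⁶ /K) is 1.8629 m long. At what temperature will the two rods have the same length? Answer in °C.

T = 431.5 °C

L₁(1 + α₁ΔT) = L₂(1 + α₂ΔT) ⇒ ΔT = (L₂ − L₁)/(α₁L₁ − α₂L₂)
L₂ − L₁ = 1.8629 − 1.8517 = 1.12×10⁻² m
α₁L₁ − α₂L₂ = 1.78×10⁻⁵×1.8517 − 3.4×10⁻⁶×1.8629 = 2.66264×10⁻⁵ m/K
ΔT = 1.12×10⁻² / 2.66264×10⁻⁵ = 420.635 K
T = 10.9 + 420.635 = 431.535 °C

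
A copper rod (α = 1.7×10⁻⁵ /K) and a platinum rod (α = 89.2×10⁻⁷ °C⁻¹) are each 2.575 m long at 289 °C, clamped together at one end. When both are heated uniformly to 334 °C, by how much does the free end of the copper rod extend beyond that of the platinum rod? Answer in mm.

0.936 mm

ΔT = 45 K
copper: ΔL = 1.7×10⁻⁵ × 2.575 m × 45 = 1.9699×10⁻³ m = 1.9699 mm
platinum: ΔL = 89.2×10⁻⁷ × 2.575 m × 45 = 1.0336×10⁻³ m = 1.0336 mm
difference = 1.9699 − 1.0336 = 0.9363 mm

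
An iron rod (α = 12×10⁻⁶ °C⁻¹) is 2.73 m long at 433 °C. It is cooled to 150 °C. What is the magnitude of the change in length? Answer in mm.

|ΔT| = |150 − 433| = 283 K
ΔL = αL₀ΔT = (12×10⁻⁶)(2.73)(283) = 9.27×10⁻³ m

ΔL = 9.27 mm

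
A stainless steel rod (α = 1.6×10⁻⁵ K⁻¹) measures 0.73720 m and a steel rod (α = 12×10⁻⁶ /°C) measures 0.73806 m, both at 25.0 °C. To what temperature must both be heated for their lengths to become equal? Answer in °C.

L₁(1 + α₁ΔT) = L₂(1 + α₂ΔT) ⇒ ΔT = (L₂ − L₁)/(α₁L₁ − α₂L₂)
L₂ − L₁ = 0.73806 − 0.73720 = 8.60×10⁻⁴ m
α₁L₁ − α₂L₂ = 1.6×10⁻⁵×0.73720 − 12×10⁻⁶×0.73806 = 2.93848×10⁻⁶ m/K
ΔT = 8.60×10⁻⁴ / 2.93848×10⁻⁶ = 292.668 K
T = 25.0 + 292.668 = 317.668 °C

T = 317.7 °C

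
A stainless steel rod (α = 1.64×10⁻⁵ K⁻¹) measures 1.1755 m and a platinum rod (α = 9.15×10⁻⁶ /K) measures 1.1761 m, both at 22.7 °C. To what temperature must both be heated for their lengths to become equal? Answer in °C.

Equal length when α₁L₁ΔT − α₂L₂ΔT = L₂ − L₁ = 6.00×10⁻⁴ m
α₁L₁ = 1.92782×10⁻⁵, α₂L₂ = 1.0761315×10⁻⁵ → Δ(αL) = 8.516885×10⁻⁶ m/K
ΔT = 6.00×10⁻⁴ / 8.516885×10⁻⁶ = 70.4483 K, so T = 22.7 + 70.4483 = 93.1483 °C

T = 93.15 °C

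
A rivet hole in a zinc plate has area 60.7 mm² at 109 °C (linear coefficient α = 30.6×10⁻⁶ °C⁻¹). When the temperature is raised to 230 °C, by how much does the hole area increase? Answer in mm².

ΔA = 0.449 mm²

Area coefficient ≈ 2α; |ΔT| = 121 K
ΔA = 2αA₀ΔT = 2(30.6×10⁻⁶)(60.7)(121) = 0.449 mm²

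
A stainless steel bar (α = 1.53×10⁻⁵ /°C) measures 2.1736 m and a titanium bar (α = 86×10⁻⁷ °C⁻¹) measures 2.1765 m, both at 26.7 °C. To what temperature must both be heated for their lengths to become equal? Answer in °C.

Equal length when α₁L₁ΔT − α₂L₂ΔT = L₂ − L₁ = 2.90×10⁻³ m
α₁L₁ = 3.325608×10⁻⁵, α₂L₂ = 1.87179×10⁻⁵ → Δ(αL) = 1.453818×10⁻⁵ m/K
ΔT = 2.90×10⁻³ / 1.453818×10⁻⁵ = 199.475 K, so T = 26.7 + 199.475 = 226.175 °C

T = 226.2 °C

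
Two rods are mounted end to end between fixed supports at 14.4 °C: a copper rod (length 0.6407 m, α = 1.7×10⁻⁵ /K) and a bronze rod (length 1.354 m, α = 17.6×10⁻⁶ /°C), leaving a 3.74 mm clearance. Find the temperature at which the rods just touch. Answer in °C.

T = 122 °C

Gap closes when ΔL₁ + ΔL₂ = 3.74 mm = 3.74×10⁻³ m
(α₁L₁ + α₂L₂)ΔT = g
α₁L₁ + α₂L₂ = 1.7×10⁻⁵×0.6407 + 17.6×10⁻⁶×1.354 = 3.47223×10⁻⁵ m/K
ΔT = 3.74×10⁻³ / 3.47223×10⁻⁵ = 107.71 K
T = 14.4 + 107.71 = 122.11 °C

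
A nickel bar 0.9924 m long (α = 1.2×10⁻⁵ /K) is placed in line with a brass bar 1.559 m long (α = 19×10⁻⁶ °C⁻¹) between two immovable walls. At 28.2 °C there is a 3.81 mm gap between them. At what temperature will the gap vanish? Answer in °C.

T = 120 °C

α₁L₁ = 1.19088×10⁻⁵ m/K, α₂L₂ = 2.9621×10⁻⁵ m/K → total 4.15298×10⁻⁵ m/K
ΔT = g/(α₁L₁+α₂L₂) = 3.81×10⁻³ / 4.15298×10⁻⁵ = 91.74 K
T = 28.2 + 91.74 = 119.94 °C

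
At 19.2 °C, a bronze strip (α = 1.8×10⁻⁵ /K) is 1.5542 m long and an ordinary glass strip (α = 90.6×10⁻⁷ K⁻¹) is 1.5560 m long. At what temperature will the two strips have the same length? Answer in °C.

L₁(1 + α₁ΔT) = L₂(1 + α₂ΔT) ⇒ ΔT = (L₂ − L₁)/(α₁L₁ − α₂L₂)
L₂ − L₁ = 1.5560 − 1.5542 = 1.80×10⁻³ m
α₁L₁ − α₂L₂ = 1.8×10⁻⁵×1.5542 − 90.6×10⁻⁷×1.5560 = 1.387824×10⁻⁵ m/K
ΔT = 1.80×10⁻³ / 1.387824×10⁻⁵ = 129.699 K
T = 19.2 + 129.699 = 148.899 °C

T = 148.9 °C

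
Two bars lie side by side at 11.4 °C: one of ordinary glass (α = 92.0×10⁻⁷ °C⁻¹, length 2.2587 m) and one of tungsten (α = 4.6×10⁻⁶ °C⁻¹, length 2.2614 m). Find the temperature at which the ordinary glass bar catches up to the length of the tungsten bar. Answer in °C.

T = 271.6 °C

L₁(1 + α₁ΔT) = L₂(1 + α₂ΔT) ⇒ ΔT = (L₂ − L₁)/(α₁L₁ − α₂L₂)
L₂ − L₁ = 2.2614 − 2.2587 = 2.70×10⁻³ m
α₁L₁ − α₂L₂ = 92.0×10⁻⁷×2.2587 − 4.6×10⁻⁶×2.2614 = 1.03776×10⁻⁵ m/K
ΔT = 2.70×10⁻³ / 1.03776×10⁻⁵ = 260.176 K
T = 11.4 + 260.176 = 271.576 °C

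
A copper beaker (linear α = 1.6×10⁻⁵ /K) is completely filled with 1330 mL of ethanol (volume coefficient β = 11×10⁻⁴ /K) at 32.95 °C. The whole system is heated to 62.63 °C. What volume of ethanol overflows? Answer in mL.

41.5 mL

The beaker also expands: β_container ≈ 3α = 4.8×10⁻⁵ /K
Net overflow = V₀(β_liq − 3α_cont)ΔT
β − 3α = 1.10×10⁻³ − 4.8×10⁻⁵ = 1.052×10⁻³ /K; ΔT = 29.68 K
ΔV = 1330 × 1.052×10⁻³ × 29.68 = 41.5 mL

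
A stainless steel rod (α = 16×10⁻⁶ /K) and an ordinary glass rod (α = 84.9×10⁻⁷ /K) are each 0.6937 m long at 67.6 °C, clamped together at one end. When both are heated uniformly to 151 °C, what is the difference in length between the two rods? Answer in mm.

ΔT = 83.4 K
stainless steel: ΔL = 16×10⁻⁶ × 0.6937 m × 83.4 = 9.2567×10⁻⁴ m = 0.92567 mm
ordinary glass: ΔL = 84.9×10⁻⁷ × 0.6937 m × 83.4 = 4.9119×10⁻⁴ m = 0.49119 mm
difference = 0.92567 − 0.49119 = 0.43448 mm

0.434 mm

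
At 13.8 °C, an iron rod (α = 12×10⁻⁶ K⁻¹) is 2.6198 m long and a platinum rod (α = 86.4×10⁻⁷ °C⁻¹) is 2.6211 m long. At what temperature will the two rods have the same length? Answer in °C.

Equal length when α₁L₁ΔT − α₂L₂ΔT = L₂ − L₁ = 1.30×10⁻³ m
α₁L₁ = 3.14376×10⁻⁵, α₂L₂ = 2.2646304×10⁻⁵ → Δ(αL) = 8.791296×10⁻⁶ m/K
ΔT = 1.30×10⁻³ / 8.791296×10⁻⁶ = 147.874 K, so T = 13.8 + 147.874 = 161.674 °C

T = 161.7 °C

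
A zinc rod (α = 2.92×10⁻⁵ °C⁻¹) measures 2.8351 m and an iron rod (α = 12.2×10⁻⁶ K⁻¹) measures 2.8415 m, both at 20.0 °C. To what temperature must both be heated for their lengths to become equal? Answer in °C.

L₁(1 + α₁ΔT) = L₂(1 + α₂ΔT) ⇒ ΔT = (L₂ − L₁)/(α₁L₁ − α₂L₂)
L₂ − L₁ = 2.8415 − 2.8351 = 6.40×10⁻³ m
α₁L₁ − α₂L₂ = 2.92×10⁻⁵×2.8351 − 12.2×10⁻⁶×2.8415 = 4.811862×10⁻⁵ m/K
ΔT = 6.40×10⁻³ / 4.811862×10⁻⁵ = 133.005 K
T = 20.0 + 133.005 = 153.005 °C

T = 153.0 °C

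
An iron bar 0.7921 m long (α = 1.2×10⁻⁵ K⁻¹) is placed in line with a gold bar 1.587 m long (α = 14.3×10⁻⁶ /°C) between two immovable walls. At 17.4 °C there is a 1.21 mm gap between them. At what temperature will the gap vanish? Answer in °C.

T = 55.0 °C

α₁L₁ = 9.5052×10⁻⁶ m/K, α₂L₂ = 2.26941×10⁻⁵ m/K → total 3.21993×10⁻⁵ m/K
ΔT = g/(α₁L₁+α₂L₂) = 1.21×10⁻³ / 3.21993×10⁻⁵ = 37.578 K
T = 17.4 + 37.578 = 54.978 °C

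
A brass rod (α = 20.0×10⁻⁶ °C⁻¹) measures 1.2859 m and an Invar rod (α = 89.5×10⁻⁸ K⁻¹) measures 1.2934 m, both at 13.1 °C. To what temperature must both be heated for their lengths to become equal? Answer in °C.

L₁(1 + α₁ΔT) = L₂(1 + α₂ΔT) ⇒ ΔT = (L₂ − L₁)/(α₁L₁ − α₂L₂)
L₂ − L₁ = 1.2934 − 1.2859 = 7.50×10⁻³ m
α₁L₁ − α₂L₂ = 20.0×10⁻⁶×1.2859 − 89.5×10⁻⁸×1.2934 = 2.4560407×10⁻⁵ m/K
ΔT = 7.50×10⁻³ / 2.4560407×10⁻⁵ = 305.370 K
T = 13.1 + 305.370 = 318.470 °C

T = 318.5 °C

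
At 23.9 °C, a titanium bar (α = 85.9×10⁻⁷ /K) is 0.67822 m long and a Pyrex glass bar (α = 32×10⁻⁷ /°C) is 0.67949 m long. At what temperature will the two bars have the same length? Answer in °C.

L₁(1 + α₁ΔT) = L₂(1 + α₂ΔT) ⇒ ΔT = (L₂ − L₁)/(α₁L₁ − α₂L₂)
L₂ − L₁ = 0.67949 − 0.67822 = 1.27×10⁻³ m
α₁L₁ − α₂L₂ = 85.9×10⁻⁷×0.67822 − 32×10⁻⁷×0.67949 = 3.6515418×10⁻⁶ m/K
ΔT = 1.27×10⁻³ / 3.6515418×10⁻⁶ = 347.798 K
T = 23.9 + 347.798 = 371.698 °C

T = 371.7 °C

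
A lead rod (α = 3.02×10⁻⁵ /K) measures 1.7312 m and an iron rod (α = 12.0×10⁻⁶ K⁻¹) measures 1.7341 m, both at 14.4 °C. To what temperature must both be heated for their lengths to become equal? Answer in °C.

Equal length when α₁L₁ΔT − α₂L₂ΔT = L₂ − L₁ = 2.90×10⁻³ m
α₁L₁ = 5.228224×10⁻⁵, α₂L₂ = 2.08092×10⁻⁵ → Δ(αL) = 3.147304×10⁻⁵ m/K
ΔT = 2.90×10⁻³ / 3.147304×10⁻⁵ = 92.142 K, so T = 14.4 + 92.142 = 106.542 °C

T = 106.5 °C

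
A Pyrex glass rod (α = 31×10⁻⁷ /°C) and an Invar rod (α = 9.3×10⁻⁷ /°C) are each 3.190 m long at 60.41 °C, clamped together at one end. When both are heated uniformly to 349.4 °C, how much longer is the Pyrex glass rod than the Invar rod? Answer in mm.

ΔT = 288.99 K
Pyrex glass: ΔL = 31×10⁻⁷ × 3.190 m × 288.99 = 2.8578×10⁻³ m = 2.8578 mm
Invar: ΔL = 9.3×10⁻⁷ × 3.190 m × 288.99 = 8.5735×10⁻⁴ m = 0.85735 mm
difference = 2.8578 − 0.85735 = 2.00045 mm

2.00 mm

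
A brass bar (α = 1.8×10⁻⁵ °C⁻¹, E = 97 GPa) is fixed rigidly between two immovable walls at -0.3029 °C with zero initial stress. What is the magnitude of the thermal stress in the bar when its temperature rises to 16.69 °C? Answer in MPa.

Fully constrained: the free strain ε = αΔT is blocked, so σ = Eε = EαΔT.
|ΔT| = 16.9929 K
σ = 97.0×10⁹ × 1.8×10⁻⁵ × 16.9929 = 2.97×10⁷ Pa

σ = 29.7 MPa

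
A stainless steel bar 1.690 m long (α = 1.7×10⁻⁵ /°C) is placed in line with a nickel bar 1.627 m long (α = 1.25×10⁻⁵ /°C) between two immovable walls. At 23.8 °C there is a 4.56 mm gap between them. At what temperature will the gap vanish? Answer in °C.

Gap closes when ΔL₁ + ΔL₂ = 4.56 mm = 4.56×10⁻³ m
(α₁L₁ + α₂L₂)ΔT = g
α₁L₁ + α₂L₂ = 1.7×10⁻⁵×1.690 + 1.25×10⁻⁵×1.627 = 4.90675×10⁻⁵ m/K
ΔT = 4.56×10⁻³ / 4.90675×10⁻⁵ = 92.93 K
T = 23.8 + 92.93 = 116.73 °C

T = 117 °C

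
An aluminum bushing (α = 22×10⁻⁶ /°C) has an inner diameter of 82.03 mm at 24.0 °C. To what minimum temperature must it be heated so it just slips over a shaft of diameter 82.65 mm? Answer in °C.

Required Δd = 82.65 − 82.03 = 0.62 mm
Δd = αd₀ΔT ⇒ ΔT = Δd/(αd₀) = 0.62 / (22×10⁻⁶ × 82.03) = 343.56 K
T_min = 24.0 + 343.56 = 367.56 °C

T = 368 °C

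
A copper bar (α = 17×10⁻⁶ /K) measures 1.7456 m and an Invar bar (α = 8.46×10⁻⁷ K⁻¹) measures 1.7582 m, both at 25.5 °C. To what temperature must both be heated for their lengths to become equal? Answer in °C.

L₁(1 + α₁ΔT) = L₂(1 + α₂ΔT) ⇒ ΔT = (L₂ − L₁)/(α₁L₁ − α₂L₂)
L₂ − L₁ = 1.7582 − 1.7456 = 1.26×10⁻² m
α₁L₁ − α₂L₂ = 17×10⁻⁶×1.7456 − 8.46×10⁻⁷×1.7582 = 2.81877628×10⁻⁵ m/K
ΔT = 1.26×10⁻² / 2.81877628×10⁻⁵ = 447.002 K
T = 25.5 + 447.002 = 472.502 °C

T = 472.5 °C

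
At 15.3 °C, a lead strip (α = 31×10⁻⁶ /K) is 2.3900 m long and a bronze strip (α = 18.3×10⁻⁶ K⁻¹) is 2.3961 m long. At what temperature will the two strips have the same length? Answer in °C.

Equal length when α₁L₁ΔT − α₂L₂ΔT = L₂ − L₁ = 6.10×10⁻³ m
α₁L₁ = 7.409×10⁻⁵, α₂L₂ = 4.384863×10⁻⁵ → Δ(αL) = 3.024137×10⁻⁵ m/K
ΔT = 6.10×10⁻³ / 3.024137×10⁻⁵ = 201.710 K, so T = 15.3 + 201.710 = 217.010 °C

T = 217.0 °C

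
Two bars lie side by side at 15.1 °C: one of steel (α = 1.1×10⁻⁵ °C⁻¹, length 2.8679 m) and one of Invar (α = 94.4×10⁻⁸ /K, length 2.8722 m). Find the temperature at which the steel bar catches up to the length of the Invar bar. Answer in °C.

Equal length when α₁L₁ΔT − α₂L₂ΔT = L₂ − L₁ = 4.30×10⁻³ m
α₁L₁ = 3.15469×10⁻⁵, α₂L₂ = 2.7113568×10⁻⁶ → Δ(αL) = 2.88355432×10⁻⁵ m/K
ΔT = 4.30×10⁻³ / 2.88355432×10⁻⁵ = 149.122 K, so T = 15.1 + 149.122 = 164.222 °C

T = 164.2 °C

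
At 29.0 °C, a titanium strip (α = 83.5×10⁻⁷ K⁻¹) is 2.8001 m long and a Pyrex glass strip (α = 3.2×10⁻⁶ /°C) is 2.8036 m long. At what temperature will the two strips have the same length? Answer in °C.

Equal length when α₁L₁ΔT − α₂L₂ΔT = L₂ − L₁ = 3.50×10⁻³ m
α₁L₁ = 2.3380835×10⁻⁵, α₂L₂ = 8.97152×10⁻⁶ → Δ(αL) = 1.4409315×10⁻⁵ m/K
ΔT = 3.50×10⁻³ / 1.4409315×10⁻⁵ = 242.898 K, so T = 29.0 + 242.898 = 271.898 °C

T = 271.9 °C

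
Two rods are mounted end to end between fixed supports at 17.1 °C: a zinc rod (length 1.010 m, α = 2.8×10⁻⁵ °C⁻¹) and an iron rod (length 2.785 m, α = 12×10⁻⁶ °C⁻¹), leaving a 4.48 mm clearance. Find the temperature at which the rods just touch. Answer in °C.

T = 89.7 °C

Gap closes when ΔL₁ + ΔL₂ = 4.48 mm = 4.48×10⁻³ m
(α₁L₁ + α₂L₂)ΔT = g
α₁L₁ + α₂L₂ = 2.8×10⁻⁵×1.010 + 12×10⁻⁶×2.785 = 6.17×10⁻⁵ m/K
ΔT = 4.48×10⁻³ / 6.17×10⁻⁵ = 72.609 K
T = 17.1 + 72.609 = 89.709 °C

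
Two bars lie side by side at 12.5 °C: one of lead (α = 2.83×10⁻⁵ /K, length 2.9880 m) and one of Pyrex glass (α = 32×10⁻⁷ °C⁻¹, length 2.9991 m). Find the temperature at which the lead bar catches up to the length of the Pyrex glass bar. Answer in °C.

T = 160.6 °C

L₁(1 + α₁ΔT) = L₂(1 + α₂ΔT) ⇒ ΔT = (L₂ − L₁)/(α₁L₁ − α₂L₂)
L₂ − L₁ = 2.9991 − 2.9880 = 1.11×10⁻² m
α₁L₁ − α₂L₂ = 2.83×10⁻⁵×2.9880 − 32×10⁻⁷×2.9991 = 7.496328×10⁻⁵ m/K
ΔT = 1.11×10⁻² / 7.496328×10⁻⁵ = 148.072 K
T = 12.5 + 148.072 = 160.572 °C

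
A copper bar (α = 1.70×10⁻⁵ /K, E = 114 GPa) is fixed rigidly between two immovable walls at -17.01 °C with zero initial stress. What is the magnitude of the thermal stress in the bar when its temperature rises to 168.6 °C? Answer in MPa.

σ = 360 MPa

Fully constrained: the free strain ε = αΔT is blocked, so σ = Eε = EαΔT.
|ΔT| = 185.61 K
σ = 114×10⁹ × 1.70×10⁻⁵ × 185.61 = 3.60×10⁸ Pa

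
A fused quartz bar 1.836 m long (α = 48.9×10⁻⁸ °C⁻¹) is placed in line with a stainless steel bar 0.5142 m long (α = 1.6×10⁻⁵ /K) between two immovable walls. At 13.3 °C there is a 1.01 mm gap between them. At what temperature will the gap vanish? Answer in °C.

T = 124 °C

α₁L₁ = 8.97804×10⁻⁷ m/K, α₂L₂ = 8.2272×10⁻⁶ m/K → total 9.125004×10⁻⁶ m/K
ΔT = g/(α₁L₁+α₂L₂) = 1.01×10⁻³ / 9.125004×10⁻⁶ = 110.68 K
T = 13.3 + 110.68 = 123.98 °C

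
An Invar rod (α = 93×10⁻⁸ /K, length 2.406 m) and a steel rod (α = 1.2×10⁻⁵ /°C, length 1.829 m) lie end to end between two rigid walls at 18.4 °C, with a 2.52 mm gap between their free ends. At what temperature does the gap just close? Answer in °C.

T = 123 °C

α₁L₁ = 2.23758×10⁻⁶ m/K, α₂L₂ = 2.1948×10⁻⁵ m/K → total 2.418558×10⁻⁵ m/K
ΔT = g/(α₁L₁+α₂L₂) = 2.52×10⁻³ / 2.418558×10⁻⁵ = 104.19 K
T = 18.4 + 104.19 = 122.59 °C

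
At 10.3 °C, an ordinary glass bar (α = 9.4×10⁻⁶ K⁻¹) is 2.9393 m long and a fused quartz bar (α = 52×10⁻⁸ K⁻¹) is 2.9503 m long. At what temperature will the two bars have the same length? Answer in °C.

Equal length when α₁L₁ΔT − α₂L₂ΔT = L₂ − L₁ = 1.10×10⁻² m
α₁L₁ = 2.762942×10⁻⁵, α₂L₂ = 1.534156×10⁻⁶ → Δ(αL) = 2.6095264×10⁻⁵ m/K
ΔT = 1.10×10⁻² / 2.6095264×10⁻⁵ = 421.532 K, so T = 10.3 + 421.532 = 431.832 °C

T = 431.8 °C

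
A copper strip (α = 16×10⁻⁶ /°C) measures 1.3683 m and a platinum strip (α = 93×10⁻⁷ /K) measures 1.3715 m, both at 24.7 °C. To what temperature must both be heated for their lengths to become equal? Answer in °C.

Equal length when α₁L₁ΔT − α₂L₂ΔT = L₂ − L₁ = 3.20×10⁻³ m
α₁L₁ = 2.18928×10⁻⁵, α₂L₂ = 1.275495×10⁻⁵ → Δ(αL) = 9.13785×10⁻⁶ m/K
ΔT = 3.20×10⁻³ / 9.13785×10⁻⁶ = 350.192 K, so T = 24.7 + 350.192 = 374.892 °C

T = 374.9 °C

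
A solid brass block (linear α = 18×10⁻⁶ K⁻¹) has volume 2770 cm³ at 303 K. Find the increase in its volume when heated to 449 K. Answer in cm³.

ΔV = 21.8 cm³

Isotropic solid: β ≈ 3α = 5.4×10⁻⁵ /K; ΔT = 146 K
ΔV = 3αV₀ΔT = 3(18×10⁻⁶)(2770)(146) = 21.8 cm³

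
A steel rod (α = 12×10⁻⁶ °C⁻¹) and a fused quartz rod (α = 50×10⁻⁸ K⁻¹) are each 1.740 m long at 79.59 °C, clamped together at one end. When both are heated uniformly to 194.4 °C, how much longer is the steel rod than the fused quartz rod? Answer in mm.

2.30 mm

ΔT = 114.81 K
steel: ΔL = 12×10⁻⁶ × 1.740 m × 114.81 = 2.3972×10⁻³ m = 2.3972 mm
fused quartz: ΔL = 50×10⁻⁸ × 1.740 m × 114.81 = 9.9885×10⁻⁵ m = 0.099885 mm
difference = 2.3972 − 0.099885 = 2.297315 mm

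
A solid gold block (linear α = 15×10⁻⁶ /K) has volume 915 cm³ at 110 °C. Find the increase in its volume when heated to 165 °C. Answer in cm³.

Isotropic solid: β ≈ 3α = 4.5×10⁻⁵ /K; ΔT = 55 K
ΔV = 3αV₀ΔT = 3(15×10⁻⁶)(915)(55) = 2.26 cm³

ΔV = 2.26 cm³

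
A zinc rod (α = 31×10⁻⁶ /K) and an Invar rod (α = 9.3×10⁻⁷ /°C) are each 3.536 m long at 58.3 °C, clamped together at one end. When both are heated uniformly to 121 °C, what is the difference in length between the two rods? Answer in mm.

ΔT = 62.7 K
zinc: ΔL = 31×10⁻⁶ × 3.536 m × 62.7 = 6.8729×10⁻³ m = 6.8729 mm
Invar: ΔL = 9.3×10⁻⁷ × 3.536 m × 62.7 = 2.0619×10⁻⁴ m = 0.20619 mm
difference = 6.8729 − 0.20619 = 6.66671 mm

6.67 mm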